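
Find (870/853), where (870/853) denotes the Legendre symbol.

Reduce the numerator: 870 ≡ 17 (mod 853), so (870/853) = (17/853).
17 ≡ 1 (mod 4), so quadratic reciprocity gives (17/853) = (853/17). Reduce: 853 ≡ 3 (mod 17). Now have (3/17).
17 ≡ 1 (mod 4), so quadratic reciprocity gives (3/17) = (17/3). Reduce: 17 ≡ 2 (mod 3). Now have (2/3).
Factor out 2: 2 = 2. Since 3 ≡ 3 (mod 8), (2/3) = -1. Now have -(1/3).
(1/3) = 1. Collecting the sign factors: -1.

-1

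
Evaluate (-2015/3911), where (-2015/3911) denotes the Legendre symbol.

Pull out -1: (-2015/3911) = (-1/3911)·(2015/3911). Since 3911 ≡ 3 (mod 4), (-1/3911) = -1. Now have -(2015/3911).
Both 2015 ≡ 3 and 3911 ≡ 3 (mod 4), so reciprocity gives (2015/3911) = -(3911/2015). Reduce: 3911 ≡ 1896 (mod 2015). Now have (1896/2015).
Factor out 2: 1896 = 2^3·237. Since 2015 ≡ 7 (mod 8), (2/2015) = +1, and (2/2015)^3 = +1. Now have (237/2015).
237 ≡ 1 (mod 4), so quadratic reciprocity gives (237/2015) = (2015/237). Reduce: 2015 ≡ 119 (mod 237). Now have (119/237).
237 ≡ 1 (mod 4), so quadratic reciprocity gives (119/237) = (237/119). Reduce: 237 ≡ 118 (mod 119). Now have (118/119).
Factor out 2: 118 = 2·59. Since 119 ≡ 7 (mod 8), (2/119) = +1. Now have (59/119).
Both 59 ≡ 3 and 119 ≡ 3 (mod 4), so reciprocity gives (59/119) = -(119/59). Reduce: 119 ≡ 1 (mod 59). Now have -(1/59).
(1/59) = 1. Collecting the sign factors: -1.

-1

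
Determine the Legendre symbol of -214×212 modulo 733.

1

By multiplicativity, (-214·212 / 733) = (-214 / 733)·(212 / 733).
First factor (-214 / 733):
(-214 / 733)
  = (519 / 733)    [-214 ≡ 519 mod 733]
  = (733 / 519)    [QR: 733 ≡ 1 mod 4, sign kept]
  = (214 / 519)    [733 ≡ 214 mod 519]
  = (107 / 519)    [519 ≡ 7 mod 8 ⇒ (2 / 519) = +1]
  = -(519 / 107)    [QR: both ≡ 3 mod 4, sign flips]
  = -(91 / 107)    [519 ≡ 91 mod 107]
  = (107 / 91)    [QR: both ≡ 3 mod 4, sign flips]
  = (16 / 91)    [107 ≡ 16 mod 91]
  = (1 / 91)    [91 ≡ 3 mod 8 ⇒ (2 / 91)^4 = +1]
  = 1    [(1 / 91) = 1]
Second factor (212 / 733):
(212 / 733)
  = (53 / 733)    [733 ≡ 5 mod 8 ⇒ (2 / 733)^2 = +1]
  = (733 / 53)    [QR: 53 ≡ 1 mod 4, sign kept]
  = (44 / 53)    [733 ≡ 44 mod 53]
  = (11 / 53)    [53 ≡ 5 mod 8 ⇒ (2 / 53)^2 = +1]
  = (53 / 11)    [QR: 53 ≡ 1 mod 4, sign kept]
  = (9 / 11)    [53 ≡ 9 mod 11]
  = (11 / 9)    [QR: 9 ≡ 1 mod 4, sign kept]
  = (2 / 9)    [11 ≡ 2 mod 9]
  = (1 / 9)    [9 ≡ 1 mod 8 ⇒ (2 / 9) = +1]
  = 1    [(1 / 9) = 1]
Product: (1)·(1) = 1.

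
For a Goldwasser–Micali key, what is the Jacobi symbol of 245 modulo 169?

(245|169)
  = (76|169)    [245 ≡ 76 mod 169]
  = (19|169)    [169 ≡ 1 mod 8 ⇒ (2|169)^2 = +1]
  = (169|19)    [QR: 169 ≡ 1 mod 4, sign kept]
  = (17|19)    [169 ≡ 17 mod 19]
  = (19|17)    [QR: 17 ≡ 1 mod 4, sign kept]
  = (2|17)    [19 ≡ 2 mod 17]
  = (1|17)    [17 ≡ 1 mod 8 ⇒ (2|17) = +1]
  = 1    [(1|17) = 1]

1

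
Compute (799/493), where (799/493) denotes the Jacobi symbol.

0

Reduce the numerator: 799 ≡ 306 (mod 493), so (799/493) = (306/493).
Factor out 2: 306 = 2·153. Since 493 ≡ 5 (mod 8), (2/493) = -1. Now have -(153/493).
153 ≡ 1 (mod 4), so quadratic reciprocity gives (153/493) = (493/153). Reduce: 493 ≡ 34 (mod 153). Now have -(34/153).
Factor out 2: 34 = 2·17. Since 153 ≡ 1 (mod 8), (2/153) = +1. Now have -(17/153).
17 ≡ 1 (mod 4), so quadratic reciprocity gives (17/153) = (153/17). Reduce: 153 ≡ 0 (mod 17). Now have -(0/17).
The numerator is now 0 with denominator 17 > 1: the symbol is 0.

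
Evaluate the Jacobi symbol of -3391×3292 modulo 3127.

By multiplicativity, (-3391·3292/3127) = (-3391/3127)·(3292/3127).
First factor (-3391/3127):
(-3391/3127)
  = -(3391/3127)    [3127 ≡ 3 mod 4 ⇒ (-1/3127) = -1]
  = -(264/3127)    [3391 ≡ 264 mod 3127]
  = -(33/3127)    [3127 ≡ 7 mod 8 ⇒ (2/3127)^3 = +1]
  = -(3127/33)    [QR: 33 ≡ 1 mod 4, sign kept]
  = -(25/33)    [3127 ≡ 25 mod 33]
  = -(33/25)    [QR: 25 ≡ 1 mod 4, sign kept]
  = -(8/25)    [33 ≡ 8 mod 25]
  = -(1/25)    [25 ≡ 1 mod 8 ⇒ (2/25)^3 = +1]
  = -1    [(1/25) = 1]
Second factor (3292/3127):
(3292/3127)
  = (165/3127)    [3292 ≡ 165 mod 3127]
  = (3127/165)    [QR: 165 ≡ 1 mod 4, sign kept]
  = (157/165)    [3127 ≡ 157 mod 165]
  = (165/157)    [QR: 157 ≡ 1 mod 4, sign kept]
  = (8/157)    [165 ≡ 8 mod 157]
  = -(1/157)    [157 ≡ 5 mod 8 ⇒ (2/157)^3 = -1]
  = -1    [(1/157) = 1]
Product: (-1)·(-1) = 1.

1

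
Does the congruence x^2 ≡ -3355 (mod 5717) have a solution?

no

Pull out -1: (-3355|5717) = (-1|5717)·(3355|5717). Since 5717 ≡ 1 (mod 4), (-1|5717) = +1. Now have (3355|5717).
5717 ≡ 1 (mod 4), so quadratic reciprocity gives (3355|5717) = (5717|3355). Reduce: 5717 ≡ 2362 (mod 3355). Now have (2362|3355).
Factor out 2: 2362 = 2·1181. Since 3355 ≡ 3 (mod 8), (2|3355) = -1. Now have -(1181|3355).
1181 ≡ 1 (mod 4), so quadratic reciprocity gives (1181|3355) = (3355|1181). Reduce: 3355 ≡ 993 (mod 1181). Now have -(993|1181).
993 ≡ 1 (mod 4), so quadratic reciprocity gives (993|1181) = (1181|993). Reduce: 1181 ≡ 188 (mod 993). Now have -(188|993).
Factor out 2: 188 = 2^2·47. Since 993 ≡ 1 (mod 8), (2|993) = +1, and (2|993)^2 = +1. Now have -(47|993).
993 ≡ 1 (mod 4), so quadratic reciprocity gives (47|993) = (993|47). Reduce: 993 ≡ 6 (mod 47). Now have -(6|47).
Factor out 2: 6 = 2·3. Since 47 ≡ 7 (mod 8), (2|47) = +1. Now have -(3|47).
Both 3 ≡ 3 and 47 ≡ 3 (mod 4), so reciprocity gives (3|47) = -(47|3). Reduce: 47 ≡ 2 (mod 3). Now have (2|3).
Factor out 2: 2 = 2. Since 3 ≡ 3 (mod 8), (2|3) = -1. Now have -(1|3).
(1|3) = 1. Collecting the sign factors: -1.
(-3355|5717) = -1, and 5717 is prime, so -3355 is not a quadratic residue mod 5717.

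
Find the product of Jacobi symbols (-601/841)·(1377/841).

By multiplicativity, (-601·1377/841) = (-601/841)·(1377/841).
First factor (-601/841):
Reduce the numerator: -601 ≡ 240 (mod 841), so (-601/841) = (240/841).
Factor out 2: 240 = 2^4·15. Since 841 ≡ 1 (mod 8), (2/841) = +1, and (2/841)^4 = +1. Now have (15/841).
841 ≡ 1 (mod 4), so quadratic reciprocity gives (15/841) = (841/15). Reduce: 841 ≡ 1 (mod 15). Now have (1/15).
(1/15) = 1. Collecting the sign factors: 1.
Second factor (1377/841):
Reduce the numerator: 1377 ≡ 536 (mod 841), so (1377/841) = (536/841).
Factor out 2: 536 = 2^3·67. Since 841 ≡ 1 (mod 8), (2/841) = +1, and (2/841)^3 = +1. Now have (67/841).
841 ≡ 1 (mod 4), so quadratic reciprocity gives (67/841) = (841/67). Reduce: 841 ≡ 37 (mod 67). Now have (37/67).
37 ≡ 1 (mod 4), so quadratic reciprocity gives (37/67) = (67/37). Reduce: 67 ≡ 30 (mod 37). Now have (30/37).
Factor out 2: 30 = 2·15. Since 37 ≡ 5 (mod 8), (2/37) = -1. Now have -(15/37).
37 ≡ 1 (mod 4), so quadratic reciprocity gives (15/37) = (37/15). Reduce: 37 ≡ 7 (mod 15). Now have -(7/15).
Both 7 ≡ 3 and 15 ≡ 3 (mod 4), so reciprocity gives (7/15) = -(15/7). Reduce: 15 ≡ 1 (mod 7). Now have (1/7).
(1/7) = 1. Collecting the sign factors: 1.
Product: (1)·(1) = 1.

1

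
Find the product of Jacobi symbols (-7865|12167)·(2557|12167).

By multiplicativity, (-7865·2557|12167) = (-7865|12167)·(2557|12167).
First factor (-7865|12167):
Reduce the numerator: -7865 ≡ 4302 (mod 12167), so (-7865|12167) = (4302|12167).
Factor out 2: 4302 = 2·2151. Since 12167 ≡ 7 (mod 8), (2|12167) = +1. Now have (2151|12167).
Both 2151 ≡ 3 and 12167 ≡ 3 (mod 4), so reciprocity gives (2151|12167) = -(12167|2151). Reduce: 12167 ≡ 1412 (mod 2151). Now have -(1412|2151).
Factor out 2: 1412 = 2^2·353. Since 2151 ≡ 7 (mod 8), (2|2151) = +1, and (2|2151)^2 = +1. Now have -(353|2151).
353 ≡ 1 (mod 4), so quadratic reciprocity gives (353|2151) = (2151|353). Reduce: 2151 ≡ 33 (mod 353). Now have -(33|353).
33 ≡ 1 (mod 4), so quadratic reciprocity gives (33|353) = (353|33). Reduce: 353 ≡ 23 (mod 33). Now have -(23|33).
33 ≡ 1 (mod 4), so quadratic reciprocity gives (23|33) = (33|23). Reduce: 33 ≡ 10 (mod 23). Now have -(10|23).
Factor out 2: 10 = 2·5. Since 23 ≡ 7 (mod 8), (2|23) = +1. Now have -(5|23).
5 ≡ 1 (mod 4), so quadratic reciprocity gives (5|23) = (23|5). Reduce: 23 ≡ 3 (mod 5). Now have -(3|5).
5 ≡ 1 (mod 4), so quadratic reciprocity gives (3|5) = (5|3). Reduce: 5 ≡ 2 (mod 3). Now have -(2|3).
Factor out 2: 2 = 2. Since 3 ≡ 3 (mod 8), (2|3) = -1. Now have (1|3).
(1|3) = 1. Collecting the sign factors: 1.
Second factor (2557|12167):
2557 ≡ 1 (mod 4), so quadratic reciprocity gives (2557|12167) = (12167|2557). Reduce: 12167 ≡ 1939 (mod 2557). Now have (1939|2557).
2557 ≡ 1 (mod 4), so quadratic reciprocity gives (1939|2557) = (2557|1939). Reduce: 2557 ≡ 618 (mod 1939). Now have (618|1939).
Factor out 2: 618 = 2·309. Since 1939 ≡ 3 (mod 8), (2|1939) = -1. Now have -(309|1939).
309 ≡ 1 (mod 4), so quadratic reciprocity gives (309|1939) = (1939|309). Reduce: 1939 ≡ 85 (mod 309). Now have -(85|309).
85 ≡ 1 (mod 4), so quadratic reciprocity gives (85|309) = (309|85). Reduce: 309 ≡ 54 (mod 85). Now have -(54|85).
Factor out 2: 54 = 2·27. Since 85 ≡ 5 (mod 8), (2|85) = -1. Now have (27|85).
85 ≡ 1 (mod 4), so quadratic reciprocity gives (27|85) = (85|27). Reduce: 85 ≡ 4 (mod 27). Now have (4|27).
Factor out 2: 4 = 2^2. Since 27 ≡ 3 (mod 8), (2|27) = -1, and (2|27)^2 = +1. Now have (1|27).
(1|27) = 1. Collecting the sign factors: 1.
Product: (1)·(1) = 1.

1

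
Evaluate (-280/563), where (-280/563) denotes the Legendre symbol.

Reduce the numerator: -280 ≡ 283 (mod 563), so (-280/563) = (283/563).
Both 283 ≡ 3 and 563 ≡ 3 (mod 4), so reciprocity gives (283/563) = -(563/283). Reduce: 563 ≡ 280 (mod 283). Now have -(280/283).
Factor out 2: 280 = 2^3·35. Since 283 ≡ 3 (mod 8), (2/283) = -1, and (2/283)^3 = -1. Now have (35/283).
Both 35 ≡ 3 and 283 ≡ 3 (mod 4), so reciprocity gives (35/283) = -(283/35). Reduce: 283 ≡ 3 (mod 35). Now have -(3/35).
Both 3 ≡ 3 and 35 ≡ 3 (mod 4), so reciprocity gives (3/35) = -(35/3). Reduce: 35 ≡ 2 (mod 3). Now have (2/3).
Factor out 2: 2 = 2. Since 3 ≡ 3 (mod 8), (2/3) = -1. Now have -(1/3).
(1/3) = 1. Collecting the sign factors: -1.

-1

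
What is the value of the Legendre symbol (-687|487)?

(-687|487)
  = (287|487)    [-687 ≡ 287 mod 487]
  = -(487|287)    [QR: both ≡ 3 mod 4, sign flips]
  = -(200|287)    [487 ≡ 200 mod 287]
  = -(25|287)    [287 ≡ 7 mod 8 ⇒ (2|287)^3 = +1]
  = -(287|25)    [QR: 25 ≡ 1 mod 4, sign kept]
  = -(12|25)    [287 ≡ 12 mod 25]
  = -(3|25)    [25 ≡ 1 mod 8 ⇒ (2|25)^2 = +1]
  = -(25|3)    [QR: 25 ≡ 1 mod 4, sign kept]
  = -(1|3)    [25 ≡ 1 mod 3]
  = -1    [(1|3) = 1]

-1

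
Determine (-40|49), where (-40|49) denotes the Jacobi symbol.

1

(-40|49)
  = (9|49)    [-40 ≡ 9 mod 49]
  = (49|9)    [QR: 9 ≡ 1 mod 4, sign kept]
  = (4|9)    [49 ≡ 4 mod 9]
  = (1|9)    [9 ≡ 1 mod 8 ⇒ (2|9)^2 = +1]
  = 1    [(1|9) = 1]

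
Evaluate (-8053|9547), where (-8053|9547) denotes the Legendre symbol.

-1

Reduce the numerator: -8053 ≡ 1494 (mod 9547), so (-8053|9547) = (1494|9547).
Factor out 2: 1494 = 2·747. Since 9547 ≡ 3 (mod 8), (2|9547) = -1. Now have -(747|9547).
Both 747 ≡ 3 and 9547 ≡ 3 (mod 4), so reciprocity gives (747|9547) = -(9547|747). Reduce: 9547 ≡ 583 (mod 747). Now have (583|747).
Both 583 ≡ 3 and 747 ≡ 3 (mod 4), so reciprocity gives (583|747) = -(747|583). Reduce: 747 ≡ 164 (mod 583). Now have -(164|583).
Factor out 2: 164 = 2^2·41. Since 583 ≡ 7 (mod 8), (2|583) = +1, and (2|583)^2 = +1. Now have -(41|583).
41 ≡ 1 (mod 4), so quadratic reciprocity gives (41|583) = (583|41). Reduce: 583 ≡ 9 (mod 41). Now have -(9|41).
9 ≡ 1 (mod 4), so quadratic reciprocity gives (9|41) = (41|9). Reduce: 41 ≡ 5 (mod 9). Now have -(5|9).
5 ≡ 1 (mod 4), so quadratic reciprocity gives (5|9) = (9|5). Reduce: 9 ≡ 4 (mod 5). Now have -(4|5).
Factor out 2: 4 = 2^2. Since 5 ≡ 5 (mod 8), (2|5) = -1, and (2|5)^2 = +1. Now have -(1|5).
(1|5) = 1. Collecting the sign factors: -1.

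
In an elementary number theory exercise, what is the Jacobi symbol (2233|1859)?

0

Reduce the numerator: 2233 ≡ 374 (mod 1859), so (2233|1859) = (374|1859).
Factor out 2: 374 = 2·187. Since 1859 ≡ 3 (mod 8), (2|1859) = -1. Now have -(187|1859).
Both 187 ≡ 3 and 1859 ≡ 3 (mod 4), so reciprocity gives (187|1859) = -(1859|187). Reduce: 1859 ≡ 176 (mod 187). Now have (176|187).
Factor out 2: 176 = 2^4·11. Since 187 ≡ 3 (mod 8), (2|187) = -1, and (2|187)^4 = +1. Now have (11|187).
Both 11 ≡ 3 and 187 ≡ 3 (mod 4), so reciprocity gives (11|187) = -(187|11). Reduce: 187 ≡ 0 (mod 11). Now have -(0|11).
The numerator is now 0 with denominator 11 > 1: the symbol is 0.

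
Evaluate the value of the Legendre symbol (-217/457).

Reduce the numerator: -217 ≡ 240 (mod 457), so (-217/457) = (240/457).
Factor out 2: 240 = 2^4·15. Since 457 ≡ 1 (mod 8), (2/457) = +1, and (2/457)^4 = +1. Now have (15/457).
457 ≡ 1 (mod 4), so quadratic reciprocity gives (15/457) = (457/15). Reduce: 457 ≡ 7 (mod 15). Now have (7/15).
Both 7 ≡ 3 and 15 ≡ 3 (mod 4), so reciprocity gives (7/15) = -(15/7). Reduce: 15 ≡ 1 (mod 7). Now have -(1/7).
(1/7) = 1. Collecting the sign factors: -1.

-1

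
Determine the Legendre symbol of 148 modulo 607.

-1

Factor out 2: 148 = 2^2·37. Since 607 ≡ 7 (mod 8), (2/607) = +1, and (2/607)^2 = +1. Now have (37/607).
37 ≡ 1 (mod 4), so quadratic reciprocity gives (37/607) = (607/37). Reduce: 607 ≡ 15 (mod 37). Now have (15/37).
37 ≡ 1 (mod 4), so quadratic reciprocity gives (15/37) = (37/15). Reduce: 37 ≡ 7 (mod 15). Now have (7/15).
Both 7 ≡ 3 and 15 ≡ 3 (mod 4), so reciprocity gives (7/15) = -(15/7). Reduce: 15 ≡ 1 (mod 7). Now have -(1/7).
(1/7) = 1. Collecting the sign factors: -1.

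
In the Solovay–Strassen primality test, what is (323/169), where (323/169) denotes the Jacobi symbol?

(323/169)
  = (154/169)    [323 ≡ 154 mod 169]
  = (77/169)    [169 ≡ 1 mod 8 ⇒ (2/169) = +1]
  = (169/77)    [QR: 77 ≡ 1 mod 4, sign kept]
  = (15/77)    [169 ≡ 15 mod 77]
  = (77/15)    [QR: 77 ≡ 1 mod 4, sign kept]
  = (2/15)    [77 ≡ 2 mod 15]
  = (1/15)    [15 ≡ 7 mod 8 ⇒ (2/15) = +1]
  = 1    [(1/15) = 1]

1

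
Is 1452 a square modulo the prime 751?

no

(1452/751)
  = (701/751)    [1452 ≡ 701 mod 751]
  = (751/701)    [QR: 701 ≡ 1 mod 4, sign kept]
  = (50/701)    [751 ≡ 50 mod 701]
  = -(25/701)    [701 ≡ 5 mod 8 ⇒ (2/701) = -1]
  = -(701/25)    [QR: 25 ≡ 1 mod 4, sign kept]
  = -(1/25)    [701 ≡ 1 mod 25]
  = -1    [(1/25) = 1]
(1452/751) = -1, and 751 is prime, so 1452 is not a quadratic residue mod 751.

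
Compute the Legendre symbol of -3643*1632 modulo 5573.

By multiplicativity, (-3643·1632/5573) = (-3643/5573)·(1632/5573).
First factor (-3643/5573):
Pull out -1: (-3643/5573) = (-1/5573)·(3643/5573). Since 5573 ≡ 1 (mod 4), (-1/5573) = +1. Now have (3643/5573).
5573 ≡ 1 (mod 4), so quadratic reciprocity gives (3643/5573) = (5573/3643). Reduce: 5573 ≡ 1930 (mod 3643). Now have (1930/3643).
Factor out 2: 1930 = 2·965. Since 3643 ≡ 3 (mod 8), (2/3643) = -1. Now have -(965/3643).
965 ≡ 1 (mod 4), so quadratic reciprocity gives (965/3643) = (3643/965). Reduce: 3643 ≡ 748 (mod 965). Now have -(748/965).
Factor out 2: 748 = 2^2·187. Since 965 ≡ 5 (mod 8), (2/965) = -1, and (2/965)^2 = +1. Now have -(187/965).
965 ≡ 1 (mod 4), so quadratic reciprocity gives (187/965) = (965/187). Reduce: 965 ≡ 30 (mod 187). Now have -(30/187).
Factor out 2: 30 = 2·15. Since 187 ≡ 3 (mod 8), (2/187) = -1. Now have (15/187).
Both 15 ≡ 3 and 187 ≡ 3 (mod 4), so reciprocity gives (15/187) = -(187/15). Reduce: 187 ≡ 7 (mod 15). Now have -(7/15).
Both 7 ≡ 3 and 15 ≡ 3 (mod 4), so reciprocity gives (7/15) = -(15/7). Reduce: 15 ≡ 1 (mod 7). Now have (1/7).
(1/7) = 1. Collecting the sign factors: 1.
Second factor (1632/5573):
Factor out 2: 1632 = 2^5·51. Since 5573 ≡ 5 (mod 8), (2/5573) = -1, and (2/5573)^5 = -1. Now have -(51/5573).
5573 ≡ 1 (mod 4), so quadratic reciprocity gives (51/5573) = (5573/51). Reduce: 5573 ≡ 14 (mod 51). Now have -(14/51).
Factor out 2: 14 = 2·7. Since 51 ≡ 3 (mod 8), (2/51) = -1. Now have (7/51).
Both 7 ≡ 3 and 51 ≡ 3 (mod 4), so reciprocity gives (7/51) = -(51/7). Reduce: 51 ≡ 2 (mod 7). Now have -(2/7).
Factor out 2: 2 = 2. Since 7 ≡ 7 (mod 8), (2/7) = +1. Now have -(1/7).
(1/7) = 1. Collecting the sign factors: -1.
Product: (1)·(-1) = -1.

-1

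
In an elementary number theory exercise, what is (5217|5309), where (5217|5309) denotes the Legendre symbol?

5217 ≡ 1 (mod 4), so quadratic reciprocity gives (5217|5309) = (5309|5217). Reduce: 5309 ≡ 92 (mod 5217). Now have (92|5217).
Factor out 2: 92 = 2^2·23. Since 5217 ≡ 1 (mod 8), (2|5217) = +1, and (2|5217)^2 = +1. Now have (23|5217).
5217 ≡ 1 (mod 4), so quadratic reciprocity gives (23|5217) = (5217|23). Reduce: 5217 ≡ 19 (mod 23). Now have (19|23).
Both 19 ≡ 3 and 23 ≡ 3 (mod 4), so reciprocity gives (19|23) = -(23|19). Reduce: 23 ≡ 4 (mod 19). Now have -(4|19).
Factor out 2: 4 = 2^2. Since 19 ≡ 3 (mod 8), (2|19) = -1, and (2|19)^2 = +1. Now have -(1|19).
(1|19) = 1. Collecting the sign factors: -1.

-1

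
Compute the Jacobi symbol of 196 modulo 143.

1

Reduce the numerator: 196 ≡ 53 (mod 143), so (196/143) = (53/143).
53 ≡ 1 (mod 4), so quadratic reciprocity gives (53/143) = (143/53). Reduce: 143 ≡ 37 (mod 53). Now have (37/53).
37 ≡ 1 (mod 4), so quadratic reciprocity gives (37/53) = (53/37). Reduce: 53 ≡ 16 (mod 37). Now have (16/37).
Factor out 2: 16 = 2^4. Since 37 ≡ 5 (mod 8), (2/37) = -1, and (2/37)^4 = +1. Now have (1/37).
(1/37) = 1. Collecting the sign factors: 1.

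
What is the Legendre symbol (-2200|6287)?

-1

Reduce the numerator: -2200 ≡ 4087 (mod 6287), so (-2200|6287) = (4087|6287).
Both 4087 ≡ 3 and 6287 ≡ 3 (mod 4), so reciprocity gives (4087|6287) = -(6287|4087). Reduce: 6287 ≡ 2200 (mod 4087). Now have -(2200|4087).
Factor out 2: 2200 = 2^3·275. Since 4087 ≡ 7 (mod 8), (2|4087) = +1, and (2|4087)^3 = +1. Now have -(275|4087).
Both 275 ≡ 3 and 4087 ≡ 3 (mod 4), so reciprocity gives (275|4087) = -(4087|275). Reduce: 4087 ≡ 237 (mod 275). Now have (237|275).
237 ≡ 1 (mod 4), so quadratic reciprocity gives (237|275) = (275|237). Reduce: 275 ≡ 38 (mod 237). Now have (38|237).
Factor out 2: 38 = 2·19. Since 237 ≡ 5 (mod 8), (2|237) = -1. Now have -(19|237).
237 ≡ 1 (mod 4), so quadratic reciprocity gives (19|237) = (237|19). Reduce: 237 ≡ 9 (mod 19). Now have -(9|19).
9 ≡ 1 (mod 4), so quadratic reciprocity gives (9|19) = (19|9). Reduce: 19 ≡ 1 (mod 9). Now have -(1|9).
(1|9) = 1. Collecting the sign factors: -1.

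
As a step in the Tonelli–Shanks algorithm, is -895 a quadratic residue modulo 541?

yes

(-895/541)
  = (187/541)    [-895 ≡ 187 mod 541]
  = (541/187)    [QR: 541 ≡ 1 mod 4, sign kept]
  = (167/187)    [541 ≡ 167 mod 187]
  = -(187/167)    [QR: both ≡ 3 mod 4, sign flips]
  = -(20/167)    [187 ≡ 20 mod 167]
  = -(5/167)    [167 ≡ 7 mod 8 ⇒ (2/167)^2 = +1]
  = -(167/5)    [QR: 5 ≡ 1 mod 4, sign kept]
  = -(2/5)    [167 ≡ 2 mod 5]
  = (1/5)    [5 ≡ 5 mod 8 ⇒ (2/5) = -1]
  = 1    [(1/5) = 1]
(-895/541) = 1, and 541 is prime, so -895 is a quadratic residue mod 541.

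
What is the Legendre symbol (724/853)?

1

Factor out 2: 724 = 2^2·181. Since 853 ≡ 5 (mod 8), (2/853) = -1, and (2/853)^2 = +1. Now have (181/853).
181 ≡ 1 (mod 4), so quadratic reciprocity gives (181/853) = (853/181). Reduce: 853 ≡ 129 (mod 181). Now have (129/181).
129 ≡ 1 (mod 4), so quadratic reciprocity gives (129/181) = (181/129). Reduce: 181 ≡ 52 (mod 129). Now have (52/129).
Factor out 2: 52 = 2^2·13. Since 129 ≡ 1 (mod 8), (2/129) = +1, and (2/129)^2 = +1. Now have (13/129).
13 ≡ 1 (mod 4), so quadratic reciprocity gives (13/129) = (129/13). Reduce: 129 ≡ 12 (mod 13). Now have (12/13).
Factor out 2: 12 = 2^2·3. Since 13 ≡ 5 (mod 8), (2/13) = -1, and (2/13)^2 = +1. Now have (3/13).
13 ≡ 1 (mod 4), so quadratic reciprocity gives (3/13) = (13/3). Reduce: 13 ≡ 1 (mod 3). Now have (1/3).
(1/3) = 1. Collecting the sign factors: 1.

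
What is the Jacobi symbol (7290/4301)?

-1

(7290/4301)
  = (2989/4301)    [7290 ≡ 2989 mod 4301]
  = (4301/2989)    [QR: 2989 ≡ 1 mod 4, sign kept]
  = (1312/2989)    [4301 ≡ 1312 mod 2989]
  = -(41/2989)    [2989 ≡ 5 mod 8 ⇒ (2/2989)^5 = -1]
  = -(2989/41)    [QR: 41 ≡ 1 mod 4, sign kept]
  = -(37/41)    [2989 ≡ 37 mod 41]
  = -(41/37)    [QR: 37 ≡ 1 mod 4, sign kept]
  = -(4/37)    [41 ≡ 4 mod 37]
  = -(1/37)    [37 ≡ 5 mod 8 ⇒ (2/37)^2 = +1]
  = -1    [(1/37) = 1]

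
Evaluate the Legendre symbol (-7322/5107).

1

Pull out -1: (-7322/5107) = (-1/5107)·(7322/5107). Since 5107 ≡ 3 (mod 4), (-1/5107) = -1. Now have -(7322/5107).
Reduce the numerator: 7322 ≡ 2215 (mod 5107), so (7322/5107) = (2215/5107).
Both 2215 ≡ 3 and 5107 ≡ 3 (mod 4), so reciprocity gives (2215/5107) = -(5107/2215). Reduce: 5107 ≡ 677 (mod 2215). Now have (677/2215).
677 ≡ 1 (mod 4), so quadratic reciprocity gives (677/2215) = (2215/677). Reduce: 2215 ≡ 184 (mod 677). Now have (184/677).
Factor out 2: 184 = 2^3·23. Since 677 ≡ 5 (mod 8), (2/677) = -1, and (2/677)^3 = -1. Now have -(23/677).
677 ≡ 1 (mod 4), so quadratic reciprocity gives (23/677) = (677/23). Reduce: 677 ≡ 10 (mod 23). Now have -(10/23).
Factor out 2: 10 = 2·5. Since 23 ≡ 7 (mod 8), (2/23) = +1. Now have -(5/23).
5 ≡ 1 (mod 4), so quadratic reciprocity gives (5/23) = (23/5). Reduce: 23 ≡ 3 (mod 5). Now have -(3/5).
5 ≡ 1 (mod 4), so quadratic reciprocity gives (3/5) = (5/3). Reduce: 5 ≡ 2 (mod 3). Now have -(2/3).
Factor out 2: 2 = 2. Since 3 ≡ 3 (mod 8), (2/3) = -1. Now have (1/3).
(1/3) = 1. Collecting the sign factors: 1.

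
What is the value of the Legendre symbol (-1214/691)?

(-1214/691)
  = -(1214/691)    [691 ≡ 3 mod 4 ⇒ (-1/691) = -1]
  = -(523/691)    [1214 ≡ 523 mod 691]
  = (691/523)    [QR: both ≡ 3 mod 4, sign flips]
  = (168/523)    [691 ≡ 168 mod 523]
  = -(21/523)    [523 ≡ 3 mod 8 ⇒ (2/523)^3 = -1]
  = -(523/21)    [QR: 21 ≡ 1 mod 4, sign kept]
  = -(19/21)    [523 ≡ 19 mod 21]
  = -(21/19)    [QR: 21 ≡ 1 mod 4, sign kept]
  = -(2/19)    [21 ≡ 2 mod 19]
  = (1/19)    [19 ≡ 3 mod 8 ⇒ (2/19) = -1]
  = 1    [(1/19) = 1]

1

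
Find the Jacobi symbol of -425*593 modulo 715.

0

By multiplicativity, (-425·593/715) = (-425/715)·(593/715).
First factor (-425/715):
Reduce the numerator: -425 ≡ 290 (mod 715), so (-425/715) = (290/715).
Factor out 2: 290 = 2·145. Since 715 ≡ 3 (mod 8), (2/715) = -1. Now have -(145/715).
145 ≡ 1 (mod 4), so quadratic reciprocity gives (145/715) = (715/145). Reduce: 715 ≡ 135 (mod 145). Now have -(135/145).
145 ≡ 1 (mod 4), so quadratic reciprocity gives (135/145) = (145/135). Reduce: 145 ≡ 10 (mod 135). Now have -(10/135).
Factor out 2: 10 = 2·5. Since 135 ≡ 7 (mod 8), (2/135) = +1. Now have -(5/135).
5 ≡ 1 (mod 4), so quadratic reciprocity gives (5/135) = (135/5). Reduce: 135 ≡ 0 (mod 5). Now have -(0/5).
The numerator is now 0 with denominator 5 > 1: the symbol is 0.
Second factor (593/715):
593 ≡ 1 (mod 4), so quadratic reciprocity gives (593/715) = (715/593). Reduce: 715 ≡ 122 (mod 593). Now have (122/593).
Factor out 2: 122 = 2·61. Since 593 ≡ 1 (mod 8), (2/593) = +1. Now have (61/593).
61 ≡ 1 (mod 4), so quadratic reciprocity gives (61/593) = (593/61). Reduce: 593 ≡ 44 (mod 61). Now have (44/61).
Factor out 2: 44 = 2^2·11. Since 61 ≡ 5 (mod 8), (2/61) = -1, and (2/61)^2 = +1. Now have (11/61).
61 ≡ 1 (mod 4), so quadratic reciprocity gives (11/61) = (61/11). Reduce: 61 ≡ 6 (mod 11). Now have (6/11).
Factor out 2: 6 = 2·3. Since 11 ≡ 3 (mod 8), (2/11) = -1. Now have -(3/11).
Both 3 ≡ 3 and 11 ≡ 3 (mod 4), so reciprocity gives (3/11) = -(11/3). Reduce: 11 ≡ 2 (mod 3). Now have (2/3).
Factor out 2: 2 = 2. Since 3 ≡ 3 (mod 8), (2/3) = -1. Now have -(1/3).
(1/3) = 1. Collecting the sign factors: -1.
Product: (0)·(-1) = 0.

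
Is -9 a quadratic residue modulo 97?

yes

Pull out -1: (-9/97) = (-1/97)·(9/97). Since 97 ≡ 1 (mod 4), (-1/97) = +1. Now have (9/97).
9 ≡ 1 (mod 4), so quadratic reciprocity gives (9/97) = (97/9). Reduce: 97 ≡ 7 (mod 9). Now have (7/9).
9 ≡ 1 (mod 4), so quadratic reciprocity gives (7/9) = (9/7). Reduce: 9 ≡ 2 (mod 7). Now have (2/7).
Factor out 2: 2 = 2. Since 7 ≡ 7 (mod 8), (2/7) = +1. Now have (1/7).
(1/7) = 1. Collecting the sign factors: 1.
The Legendre symbol is 1, so x^2 ≡ -9 (mod 97) has solution.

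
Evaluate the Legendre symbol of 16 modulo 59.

Factor out 2: 16 = 2^4. Since 59 ≡ 3 (mod 8), (2|59) = -1, and (2|59)^4 = +1. Now have (1|59).
(1|59) = 1. Collecting the sign factors: 1.

1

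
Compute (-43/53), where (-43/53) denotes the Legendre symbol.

Reduce the numerator: -43 ≡ 10 (mod 53), so (-43/53) = (10/53).
Factor out 2: 10 = 2·5. Since 53 ≡ 5 (mod 8), (2/53) = -1. Now have -(5/53).
5 ≡ 1 (mod 4), so quadratic reciprocity gives (5/53) = (53/5). Reduce: 53 ≡ 3 (mod 5). Now have -(3/5).
5 ≡ 1 (mod 4), so quadratic reciprocity gives (3/5) = (5/3). Reduce: 5 ≡ 2 (mod 3). Now have -(2/3).
Factor out 2: 2 = 2. Since 3 ≡ 3 (mod 8), (2/3) = -1. Now have (1/3).
(1/3) = 1. Collecting the sign factors: 1.

1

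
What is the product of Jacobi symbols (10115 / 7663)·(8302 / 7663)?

By multiplicativity, (10115·8302 / 7663) = (10115 / 7663)·(8302 / 7663).
First factor (10115 / 7663):
Reduce the numerator: 10115 ≡ 2452 (mod 7663), so (10115 / 7663) = (2452 / 7663).
Factor out 2: 2452 = 2^2·613. Since 7663 ≡ 7 (mod 8), (2 / 7663) = +1, and (2 / 7663)^2 = +1. Now have (613 / 7663).
613 ≡ 1 (mod 4), so quadratic reciprocity gives (613 / 7663) = (7663 / 613). Reduce: 7663 ≡ 307 (mod 613). Now have (307 / 613).
613 ≡ 1 (mod 4), so quadratic reciprocity gives (307 / 613) = (613 / 307). Reduce: 613 ≡ 306 (mod 307). Now have (306 / 307).
Factor out 2: 306 = 2·153. Since 307 ≡ 3 (mod 8), (2 / 307) = -1. Now have -(153 / 307).
153 ≡ 1 (mod 4), so quadratic reciprocity gives (153 / 307) = (307 / 153). Reduce: 307 ≡ 1 (mod 153). Now have -(1 / 153).
(1 / 153) = 1. Collecting the sign factors: -1.
Second factor (8302 / 7663):
Reduce the numerator: 8302 ≡ 639 (mod 7663), so (8302 / 7663) = (639 / 7663).
Both 639 ≡ 3 and 7663 ≡ 3 (mod 4), so reciprocity gives (639 / 7663) = -(7663 / 639). Reduce: 7663 ≡ 634 (mod 639). Now have -(634 / 639).
Factor out 2: 634 = 2·317. Since 639 ≡ 7 (mod 8), (2 / 639) = +1. Now have -(317 / 639).
317 ≡ 1 (mod 4), so quadratic reciprocity gives (317 / 639) = (639 / 317). Reduce: 639 ≡ 5 (mod 317). Now have -(5 / 317).
5 ≡ 1 (mod 4), so quadratic reciprocity gives (5 / 317) = (317 / 5). Reduce: 317 ≡ 2 (mod 5). Now have -(2 / 5).
Factor out 2: 2 = 2. Since 5 ≡ 5 (mod 8), (2 / 5) = -1. Now have (1 / 5).
(1 / 5) = 1. Collecting the sign factors: 1.
Product: (-1)·(1) = -1.

-1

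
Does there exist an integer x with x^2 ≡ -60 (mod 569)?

Reduce the numerator: -60 ≡ 509 (mod 569), so (-60/569) = (509/569).
509 ≡ 1 (mod 4), so quadratic reciprocity gives (509/569) = (569/509). Reduce: 569 ≡ 60 (mod 509). Now have (60/509).
Factor out 2: 60 = 2^2·15. Since 509 ≡ 5 (mod 8), (2/509) = -1, and (2/509)^2 = +1. Now have (15/509).
509 ≡ 1 (mod 4), so quadratic reciprocity gives (15/509) = (509/15). Reduce: 509 ≡ 14 (mod 15). Now have (14/15).
Factor out 2: 14 = 2·7. Since 15 ≡ 7 (mod 8), (2/15) = +1. Now have (7/15).
Both 7 ≡ 3 and 15 ≡ 3 (mod 4), so reciprocity gives (7/15) = -(15/7). Reduce: 15 ≡ 1 (mod 7). Now have -(1/7).
(1/7) = 1. Collecting the sign factors: -1.
The Legendre symbol is -1, so x^2 ≡ -60 (mod 569) has no solution.

no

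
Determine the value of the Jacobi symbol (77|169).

1

77 ≡ 1 (mod 4), so quadratic reciprocity gives (77|169) = (169|77). Reduce: 169 ≡ 15 (mod 77). Now have (15|77).
77 ≡ 1 (mod 4), so quadratic reciprocity gives (15|77) = (77|15). Reduce: 77 ≡ 2 (mod 15). Now have (2|15).
Factor out 2: 2 = 2. Since 15 ≡ 7 (mod 8), (2|15) = +1. Now have (1|15).
(1|15) = 1. Collecting the sign factors: 1.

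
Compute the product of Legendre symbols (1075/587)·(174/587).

-1

By multiplicativity, (1075·174/587) = (1075/587)·(174/587).
First factor (1075/587):
(1075/587)
  = (488/587)    [1075 ≡ 488 mod 587]
  = -(61/587)    [587 ≡ 3 mod 8 ⇒ (2/587)^3 = -1]
  = -(587/61)    [QR: 61 ≡ 1 mod 4, sign kept]
  = -(38/61)    [587 ≡ 38 mod 61]
  = (19/61)    [61 ≡ 5 mod 8 ⇒ (2/61) = -1]
  = (61/19)    [QR: 61 ≡ 1 mod 4, sign kept]
  = (4/19)    [61 ≡ 4 mod 19]
  = (1/19)    [19 ≡ 3 mod 8 ⇒ (2/19)^2 = +1]
  = 1    [(1/19) = 1]
Second factor (174/587):
(174/587)
  = -(87/587)    [587 ≡ 3 mod 8 ⇒ (2/587) = -1]
  = (587/87)    [QR: both ≡ 3 mod 4, sign flips]
  = (65/87)    [587 ≡ 65 mod 87]
  = (87/65)    [QR: 65 ≡ 1 mod 4, sign kept]
  = (22/65)    [87 ≡ 22 mod 65]
  = (11/65)    [65 ≡ 1 mod 8 ⇒ (2/65) = +1]
  = (65/11)    [QR: 65 ≡ 1 mod 4, sign kept]
  = (10/11)    [65 ≡ 10 mod 11]
  = -(5/11)    [11 ≡ 3 mod 8 ⇒ (2/11) = -1]
  = -(11/5)    [QR: 5 ≡ 1 mod 4, sign kept]
  = -(1/5)    [11 ≡ 1 mod 5]
  = -1    [(1/5) = 1]
Product: (1)·(-1) = -1.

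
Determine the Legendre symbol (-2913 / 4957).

-1

Reduce the numerator: -2913 ≡ 2044 (mod 4957), so (-2913 / 4957) = (2044 / 4957).
Factor out 2: 2044 = 2^2·511. Since 4957 ≡ 5 (mod 8), (2 / 4957) = -1, and (2 / 4957)^2 = +1. Now have (511 / 4957).
4957 ≡ 1 (mod 4), so quadratic reciprocity gives (511 / 4957) = (4957 / 511). Reduce: 4957 ≡ 358 (mod 511). Now have (358 / 511).
Factor out 2: 358 = 2·179. Since 511 ≡ 7 (mod 8), (2 / 511) = +1. Now have (179 / 511).
Both 179 ≡ 3 and 511 ≡ 3 (mod 4), so reciprocity gives (179 / 511) = -(511 / 179). Reduce: 511 ≡ 153 (mod 179). Now have -(153 / 179).
153 ≡ 1 (mod 4), so quadratic reciprocity gives (153 / 179) = (179 / 153). Reduce: 179 ≡ 26 (mod 153). Now have -(26 / 153).
Factor out 2: 26 = 2·13. Since 153 ≡ 1 (mod 8), (2 / 153) = +1. Now have -(13 / 153).
13 ≡ 1 (mod 4), so quadratic reciprocity gives (13 / 153) = (153 / 13). Reduce: 153 ≡ 10 (mod 13). Now have -(10 / 13).
Factor out 2: 10 = 2·5. Since 13 ≡ 5 (mod 8), (2 / 13) = -1. Now have (5 / 13).
5 ≡ 1 (mod 4), so quadratic reciprocity gives (5 / 13) = (13 / 5). Reduce: 13 ≡ 3 (mod 5). Now have (3 / 5).
5 ≡ 1 (mod 4), so quadratic reciprocity gives (3 / 5) = (5 / 3). Reduce: 5 ≡ 2 (mod 3). Now have (2 / 3).
Factor out 2: 2 = 2. Since 3 ≡ 3 (mod 8), (2 / 3) = -1. Now have -(1 / 3).
(1 / 3) = 1. Collecting the sign factors: -1.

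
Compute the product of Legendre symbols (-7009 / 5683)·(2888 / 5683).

By multiplicativity, (-7009·2888 / 5683) = (-7009 / 5683)·(2888 / 5683).
First factor (-7009 / 5683):
(-7009 / 5683)
  = (4357 / 5683)    [-7009 ≡ 4357 mod 5683]
  = (5683 / 4357)    [QR: 4357 ≡ 1 mod 4, sign kept]
  = (1326 / 4357)    [5683 ≡ 1326 mod 4357]
  = -(663 / 4357)    [4357 ≡ 5 mod 8 ⇒ (2 / 4357) = -1]
  = -(4357 / 663)    [QR: 4357 ≡ 1 mod 4, sign kept]
  = -(379 / 663)    [4357 ≡ 379 mod 663]
  = (663 / 379)    [QR: both ≡ 3 mod 4, sign flips]
  = (284 / 379)    [663 ≡ 284 mod 379]
  = (71 / 379)    [379 ≡ 3 mod 8 ⇒ (2 / 379)^2 = +1]
  = -(379 / 71)    [QR: both ≡ 3 mod 4, sign flips]
  = -(24 / 71)    [379 ≡ 24 mod 71]
  = -(3 / 71)    [71 ≡ 7 mod 8 ⇒ (2 / 71)^3 = +1]
  = (71 / 3)    [QR: both ≡ 3 mod 4, sign flips]
  = (2 / 3)    [71 ≡ 2 mod 3]
  = -(1 / 3)    [3 ≡ 3 mod 8 ⇒ (2 / 3) = -1]
  = -1    [(1 / 3) = 1]
Second factor (2888 / 5683):
(2888 / 5683)
  = -(361 / 5683)    [5683 ≡ 3 mod 8 ⇒ (2 / 5683)^3 = -1]
  = -(5683 / 361)    [QR: 361 ≡ 1 mod 4, sign kept]
  = -(268 / 361)    [5683 ≡ 268 mod 361]
  = -(67 / 361)    [361 ≡ 1 mod 8 ⇒ (2 / 361)^2 = +1]
  = -(361 / 67)    [QR: 361 ≡ 1 mod 4, sign kept]
  = -(26 / 67)    [361 ≡ 26 mod 67]
  = (13 / 67)    [67 ≡ 3 mod 8 ⇒ (2 / 67) = -1]
  = (67 / 13)    [QR: 13 ≡ 1 mod 4, sign kept]
  = (2 / 13)    [67 ≡ 2 mod 13]
  = -(1 / 13)    [13 ≡ 5 mod 8 ⇒ (2 / 13) = -1]
  = -1    [(1 / 13) = 1]
Product: (-1)·(-1) = 1.

1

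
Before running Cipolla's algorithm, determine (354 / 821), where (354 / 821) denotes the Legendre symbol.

(354 / 821)
  = -(177 / 821)    [821 ≡ 5 mod 8 ⇒ (2 / 821) = -1]
  = -(821 / 177)    [QR: 177 ≡ 1 mod 4, sign kept]
  = -(113 / 177)    [821 ≡ 113 mod 177]
  = -(177 / 113)    [QR: 113 ≡ 1 mod 4, sign kept]
  = -(64 / 113)    [177 ≡ 64 mod 113]
  = -(1 / 113)    [113 ≡ 1 mod 8 ⇒ (2 / 113)^6 = +1]
  = -1    [(1 / 113) = 1]

-1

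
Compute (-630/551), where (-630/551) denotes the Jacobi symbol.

-1

Reduce the numerator: -630 ≡ 472 (mod 551), so (-630/551) = (472/551).
Factor out 2: 472 = 2^3·59. Since 551 ≡ 7 (mod 8), (2/551) = +1, and (2/551)^3 = +1. Now have (59/551).
Both 59 ≡ 3 and 551 ≡ 3 (mod 4), so reciprocity gives (59/551) = -(551/59). Reduce: 551 ≡ 20 (mod 59). Now have -(20/59).
Factor out 2: 20 = 2^2·5. Since 59 ≡ 3 (mod 8), (2/59) = -1, and (2/59)^2 = +1. Now have -(5/59).
5 ≡ 1 (mod 4), so quadratic reciprocity gives (5/59) = (59/5). Reduce: 59 ≡ 4 (mod 5). Now have -(4/5).
Factor out 2: 4 = 2^2. Since 5 ≡ 5 (mod 8), (2/5) = -1, and (2/5)^2 = +1. Now have -(1/5).
(1/5) = 1. Collecting the sign factors: -1.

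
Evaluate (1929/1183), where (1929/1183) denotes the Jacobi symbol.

Reduce the numerator: 1929 ≡ 746 (mod 1183), so (1929/1183) = (746/1183).
Factor out 2: 746 = 2·373. Since 1183 ≡ 7 (mod 8), (2/1183) = +1. Now have (373/1183).
373 ≡ 1 (mod 4), so quadratic reciprocity gives (373/1183) = (1183/373). Reduce: 1183 ≡ 64 (mod 373). Now have (64/373).
Factor out 2: 64 = 2^6. Since 373 ≡ 5 (mod 8), (2/373) = -1, and (2/373)^6 = +1. Now have (1/373).
(1/373) = 1. Collecting the sign factors: 1.

1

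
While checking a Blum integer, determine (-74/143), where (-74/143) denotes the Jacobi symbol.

1

(-74/143)
  = (69/143)    [-74 ≡ 69 mod 143]
  = (143/69)    [QR: 69 ≡ 1 mod 4, sign kept]
  = (5/69)    [143 ≡ 5 mod 69]
  = (69/5)    [QR: 5 ≡ 1 mod 4, sign kept]
  = (4/5)    [69 ≡ 4 mod 5]
  = (1/5)    [5 ≡ 5 mod 8 ⇒ (2/5)^2 = +1]
  = 1    [(1/5) = 1]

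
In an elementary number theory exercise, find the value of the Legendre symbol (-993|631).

Reduce the numerator: -993 ≡ 269 (mod 631), so (-993|631) = (269|631).
269 ≡ 1 (mod 4), so quadratic reciprocity gives (269|631) = (631|269). Reduce: 631 ≡ 93 (mod 269). Now have (93|269).
93 ≡ 1 (mod 4), so quadratic reciprocity gives (93|269) = (269|93). Reduce: 269 ≡ 83 (mod 93). Now have (83|93).
93 ≡ 1 (mod 4), so quadratic reciprocity gives (83|93) = (93|83). Reduce: 93 ≡ 10 (mod 83). Now have (10|83).
Factor out 2: 10 = 2·5. Since 83 ≡ 3 (mod 8), (2|83) = -1. Now have -(5|83).
5 ≡ 1 (mod 4), so quadratic reciprocity gives (5|83) = (83|5). Reduce: 83 ≡ 3 (mod 5). Now have -(3|5).
5 ≡ 1 (mod 4), so quadratic reciprocity gives (3|5) = (5|3). Reduce: 5 ≡ 2 (mod 3). Now have -(2|3).
Factor out 2: 2 = 2. Since 3 ≡ 3 (mod 8), (2|3) = -1. Now have (1|3).
(1|3) = 1. Collecting the sign factors: 1.

1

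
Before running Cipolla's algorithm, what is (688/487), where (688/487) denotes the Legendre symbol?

-1

Reduce the numerator: 688 ≡ 201 (mod 487), so (688/487) = (201/487).
201 ≡ 1 (mod 4), so quadratic reciprocity gives (201/487) = (487/201). Reduce: 487 ≡ 85 (mod 201). Now have (85/201).
85 ≡ 1 (mod 4), so quadratic reciprocity gives (85/201) = (201/85). Reduce: 201 ≡ 31 (mod 85). Now have (31/85).
85 ≡ 1 (mod 4), so quadratic reciprocity gives (31/85) = (85/31). Reduce: 85 ≡ 23 (mod 31). Now have (23/31).
Both 23 ≡ 3 and 31 ≡ 3 (mod 4), so reciprocity gives (23/31) = -(31/23). Reduce: 31 ≡ 8 (mod 23). Now have -(8/23).
Factor out 2: 8 = 2^3. Since 23 ≡ 7 (mod 8), (2/23) = +1, and (2/23)^3 = +1. Now have -(1/23).
(1/23) = 1. Collecting the sign factors: -1.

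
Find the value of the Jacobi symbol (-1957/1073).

-1

Pull out -1: (-1957/1073) = (-1/1073)·(1957/1073). Since 1073 ≡ 1 (mod 4), (-1/1073) = +1. Now have (1957/1073).
Reduce the numerator: 1957 ≡ 884 (mod 1073), so (1957/1073) = (884/1073).
Factor out 2: 884 = 2^2·221. Since 1073 ≡ 1 (mod 8), (2/1073) = +1, and (2/1073)^2 = +1. Now have (221/1073).
221 ≡ 1 (mod 4), so quadratic reciprocity gives (221/1073) = (1073/221). Reduce: 1073 ≡ 189 (mod 221). Now have (189/221).
189 ≡ 1 (mod 4), so quadratic reciprocity gives (189/221) = (221/189). Reduce: 221 ≡ 32 (mod 189). Now have (32/189).
Factor out 2: 32 = 2^5. Since 189 ≡ 5 (mod 8), (2/189) = -1, and (2/189)^5 = -1. Now have -(1/189).
(1/189) = 1. Collecting the sign factors: -1.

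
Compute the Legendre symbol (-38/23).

(-38/23)
  = -(38/23)    [23 ≡ 3 mod 4 ⇒ (-1/23) = -1]
  = -(15/23)    [38 ≡ 15 mod 23]
  = (23/15)    [QR: both ≡ 3 mod 4, sign flips]
  = (8/15)    [23 ≡ 8 mod 15]
  = (1/15)    [15 ≡ 7 mod 8 ⇒ (2/15)^3 = +1]
  = 1    [(1/15) = 1]

1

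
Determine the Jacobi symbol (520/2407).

(520/2407)
  = (65/2407)    [2407 ≡ 7 mod 8 ⇒ (2/2407)^3 = +1]
  = (2407/65)    [QR: 65 ≡ 1 mod 4, sign kept]
  = (2/65)    [2407 ≡ 2 mod 65]
  = (1/65)    [65 ≡ 1 mod 8 ⇒ (2/65) = +1]
  = 1    [(1/65) = 1]

1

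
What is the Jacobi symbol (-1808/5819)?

(-1808/5819)
  = (4011/5819)    [-1808 ≡ 4011 mod 5819]
  = -(5819/4011)    [QR: both ≡ 3 mod 4, sign flips]
  = -(1808/4011)    [5819 ≡ 1808 mod 4011]
  = -(113/4011)    [4011 ≡ 3 mod 8 ⇒ (2/4011)^4 = +1]
  = -(4011/113)    [QR: 113 ≡ 1 mod 4, sign kept]
  = -(56/113)    [4011 ≡ 56 mod 113]
  = -(7/113)    [113 ≡ 1 mod 8 ⇒ (2/113)^3 = +1]
  = -(113/7)    [QR: 113 ≡ 1 mod 4, sign kept]
  = -(1/7)    [113 ≡ 1 mod 7]
  = -1    [(1/7) = 1]

-1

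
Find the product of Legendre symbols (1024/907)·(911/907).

By multiplicativity, (1024·911/907) = (1024/907)·(911/907).
First factor (1024/907):
(1024/907)
  = (117/907)    [1024 ≡ 117 mod 907]
  = (907/117)    [QR: 117 ≡ 1 mod 4, sign kept]
  = (88/117)    [907 ≡ 88 mod 117]
  = -(11/117)    [117 ≡ 5 mod 8 ⇒ (2/117)^3 = -1]
  = -(117/11)    [QR: 117 ≡ 1 mod 4, sign kept]
  = -(7/11)    [117 ≡ 7 mod 11]
  = (11/7)    [QR: both ≡ 3 mod 4, sign flips]
  = (4/7)    [11 ≡ 4 mod 7]
  = (1/7)    [7 ≡ 7 mod 8 ⇒ (2/7)^2 = +1]
  = 1    [(1/7) = 1]
Second factor (911/907):
(911/907)
  = (4/907)    [911 ≡ 4 mod 907]
  = (1/907)    [907 ≡ 3 mod 8 ⇒ (2/907)^2 = +1]
  = 1    [(1/907) = 1]
Product: (1)·(1) = 1.

1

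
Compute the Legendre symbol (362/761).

(362/761)
  = (181/761)    [761 ≡ 1 mod 8 ⇒ (2/761) = +1]
  = (761/181)    [QR: 181 ≡ 1 mod 4, sign kept]
  = (37/181)    [761 ≡ 37 mod 181]
  = (181/37)    [QR: 37 ≡ 1 mod 4, sign kept]
  = (33/37)    [181 ≡ 33 mod 37]
  = (37/33)    [QR: 33 ≡ 1 mod 4, sign kept]
  = (4/33)    [37 ≡ 4 mod 33]
  = (1/33)    [33 ≡ 1 mod 8 ⇒ (2/33)^2 = +1]
  = 1    [(1/33) = 1]

1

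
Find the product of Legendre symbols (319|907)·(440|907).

-1

By multiplicativity, (319·440|907) = (319|907)·(440|907).
First factor (319|907):
Both 319 ≡ 3 and 907 ≡ 3 (mod 4), so reciprocity gives (319|907) = -(907|319). Reduce: 907 ≡ 269 (mod 319). Now have -(269|319).
269 ≡ 1 (mod 4), so quadratic reciprocity gives (269|319) = (319|269). Reduce: 319 ≡ 50 (mod 269). Now have -(50|269).
Factor out 2: 50 = 2·25. Since 269 ≡ 5 (mod 8), (2|269) = -1. Now have (25|269).
25 ≡ 1 (mod 4), so quadratic reciprocity gives (25|269) = (269|25). Reduce: 269 ≡ 19 (mod 25). Now have (19|25).
25 ≡ 1 (mod 4), so quadratic reciprocity gives (19|25) = (25|19). Reduce: 25 ≡ 6 (mod 19). Now have (6|19).
Factor out 2: 6 = 2·3. Since 19 ≡ 3 (mod 8), (2|19) = -1. Now have -(3|19).
Both 3 ≡ 3 and 19 ≡ 3 (mod 4), so reciprocity gives (3|19) = -(19|3). Reduce: 19 ≡ 1 (mod 3). Now have (1|3).
(1|3) = 1. Collecting the sign factors: 1.
Second factor (440|907):
Factor out 2: 440 = 2^3·55. Since 907 ≡ 3 (mod 8), (2|907) = -1, and (2|907)^3 = -1. Now have -(55|907).
Both 55 ≡ 3 and 907 ≡ 3 (mod 4), so reciprocity gives (55|907) = -(907|55). Reduce: 907 ≡ 27 (mod 55). Now have (27|55).
Both 27 ≡ 3 and 55 ≡ 3 (mod 4), so reciprocity gives (27|55) = -(55|27). Reduce: 55 ≡ 1 (mod 27). Now have -(1|27).
(1|27) = 1. Collecting the sign factors: -1.
Product: (1)·(-1) = -1.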